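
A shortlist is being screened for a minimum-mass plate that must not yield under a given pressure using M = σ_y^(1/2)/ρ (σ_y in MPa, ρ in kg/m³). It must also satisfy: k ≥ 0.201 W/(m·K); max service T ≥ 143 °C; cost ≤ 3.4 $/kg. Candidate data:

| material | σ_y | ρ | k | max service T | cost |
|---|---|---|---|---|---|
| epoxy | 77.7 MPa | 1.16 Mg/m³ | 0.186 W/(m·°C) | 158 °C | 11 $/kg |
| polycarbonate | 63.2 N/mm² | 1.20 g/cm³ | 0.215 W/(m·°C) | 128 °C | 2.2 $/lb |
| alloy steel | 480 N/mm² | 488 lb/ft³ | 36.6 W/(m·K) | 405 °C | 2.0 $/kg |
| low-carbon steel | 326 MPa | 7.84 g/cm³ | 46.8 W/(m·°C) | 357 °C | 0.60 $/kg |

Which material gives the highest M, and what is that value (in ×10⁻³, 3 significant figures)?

alloy steel, M = 2.80×10⁻³

Screen on constraints: k ≥ 0.201 W/(m·K); max service T ≥ 143 °C; cost ≤ 3.4 $/kg. Survivors: alloy steel, low-carbon steel.
Normalizing units and computing the index:
  alloy steel: σ_y = 480.0 MPa, ρ = 7817 kg/m³
  low-carbon steel: σ_y = 326.0 MPa, ρ = 7840 kg/m³
  alloy steel: M = 2.80×10⁻³
  low-carbon steel: M = 2.30×10⁻³
Alloy steel ranks first.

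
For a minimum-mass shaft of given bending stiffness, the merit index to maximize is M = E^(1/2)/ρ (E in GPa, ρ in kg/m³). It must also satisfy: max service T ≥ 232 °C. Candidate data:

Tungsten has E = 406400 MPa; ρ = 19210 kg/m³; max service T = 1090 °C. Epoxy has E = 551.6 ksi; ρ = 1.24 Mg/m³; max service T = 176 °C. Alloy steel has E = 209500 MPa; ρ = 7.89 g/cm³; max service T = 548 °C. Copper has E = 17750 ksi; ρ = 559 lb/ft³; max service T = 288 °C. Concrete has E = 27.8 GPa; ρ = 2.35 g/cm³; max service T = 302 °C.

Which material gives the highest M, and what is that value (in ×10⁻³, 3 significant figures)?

Screen on constraints: max service T ≥ 232 °C. Survivors: tungsten, alloy steel, copper, concrete.
After converting to SI:
  tungsten: E = 406.4 GPa, ρ = 19210 kg/m³
  alloy steel: E = 209.5 GPa, ρ = 7890 kg/m³
  copper: E = 122.4 GPa, ρ = 8954 kg/m³
  concrete: E = 27.80 GPa, ρ = 2350 kg/m³
  concrete: M = 2.24×10⁻³
  alloy steel: M = 1.83×10⁻³
  copper: M = 1.24×10⁻³
  tungsten: M = 1.05×10⁻³
Concrete has the largest M.

concrete, M = 2.24×10⁻³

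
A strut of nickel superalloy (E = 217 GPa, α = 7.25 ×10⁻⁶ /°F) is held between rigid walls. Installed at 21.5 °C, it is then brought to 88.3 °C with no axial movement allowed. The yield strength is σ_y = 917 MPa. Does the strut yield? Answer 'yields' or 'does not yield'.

does not yield

α = 7.25×10⁻⁶/°F × 9/5 = 13.0×10⁻⁶/K.
ΔT = 66.80 K. Constrained thermal stress σ = E·α·ΔT = 217.0×10³ MPa × 13.0×10⁻⁶ × 66.80 = 189 MPa (compressive).
Compare to σ_y = 917 MPa: σ < σ_y, so it does not yield.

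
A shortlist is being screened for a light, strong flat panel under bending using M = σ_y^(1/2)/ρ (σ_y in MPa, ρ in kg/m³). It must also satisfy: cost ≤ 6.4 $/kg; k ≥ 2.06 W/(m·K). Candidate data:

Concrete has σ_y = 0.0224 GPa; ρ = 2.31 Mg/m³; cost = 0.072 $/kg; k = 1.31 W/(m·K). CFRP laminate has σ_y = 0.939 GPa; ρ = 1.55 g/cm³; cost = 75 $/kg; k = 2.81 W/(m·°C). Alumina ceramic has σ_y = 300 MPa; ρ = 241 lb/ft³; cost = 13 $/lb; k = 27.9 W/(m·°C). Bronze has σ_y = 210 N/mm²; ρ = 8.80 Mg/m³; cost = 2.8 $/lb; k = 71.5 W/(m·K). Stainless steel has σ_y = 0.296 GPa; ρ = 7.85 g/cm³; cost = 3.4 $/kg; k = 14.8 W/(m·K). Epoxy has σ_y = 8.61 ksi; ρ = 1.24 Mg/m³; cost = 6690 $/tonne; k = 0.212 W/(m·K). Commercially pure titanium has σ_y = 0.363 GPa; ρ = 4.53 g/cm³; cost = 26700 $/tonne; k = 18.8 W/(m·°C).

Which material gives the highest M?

Screen on constraints: cost ≤ 6.4 $/kg; k ≥ 2.06 W/(m·K). Survivors: bronze, stainless steel.
Convert each candidate to consistent units, then evaluate M:
  bronze: σ_y = 210.0 MPa, ρ = 8800 kg/m³
  stainless steel: σ_y = 296.0 MPa, ρ = 7850 kg/m³
  stainless steel: M = 2.19×10⁻³
  bronze: M = 1.65×10⁻³
Stainless steel ranks first.

stainless steel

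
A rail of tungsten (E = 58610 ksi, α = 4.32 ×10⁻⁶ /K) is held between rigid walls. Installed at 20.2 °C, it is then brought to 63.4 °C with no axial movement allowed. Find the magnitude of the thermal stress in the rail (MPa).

75.4 MPa

E = 58610 ksi = 404.1 GPa.
ΔT = 43.20 K. Constrained thermal stress σ = E·α·ΔT = 404.1×10³ MPa × 4.32×10⁻⁶ × 43.20 = 75.4 MPa (compressive).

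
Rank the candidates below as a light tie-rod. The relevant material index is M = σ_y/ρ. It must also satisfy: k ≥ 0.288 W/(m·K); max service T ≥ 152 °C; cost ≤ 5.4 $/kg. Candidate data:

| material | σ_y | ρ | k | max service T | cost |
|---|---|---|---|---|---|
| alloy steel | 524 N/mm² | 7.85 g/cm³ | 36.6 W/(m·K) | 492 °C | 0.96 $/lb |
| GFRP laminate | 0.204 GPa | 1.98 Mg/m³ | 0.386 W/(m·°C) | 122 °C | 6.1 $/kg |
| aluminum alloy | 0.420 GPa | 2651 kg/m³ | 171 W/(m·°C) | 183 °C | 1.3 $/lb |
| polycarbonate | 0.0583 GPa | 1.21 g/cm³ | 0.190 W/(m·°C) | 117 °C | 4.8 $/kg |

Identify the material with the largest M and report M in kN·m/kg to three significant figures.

aluminum alloy, M = 158 kN·m/kg

Screen on constraints: k ≥ 0.288 W/(m·K); max service T ≥ 152 °C; cost ≤ 5.4 $/kg. Survivors: alloy steel, aluminum alloy.
Normalizing units and computing the index:
  alloy steel: σ_y = 524.0 MPa, ρ = 7850 kg/m³
  aluminum alloy: σ_y = 420.0 MPa, ρ = 2651 kg/m³
  aluminum alloy: M = 158 kN·m/kg
  alloy steel: M = 66.8 kN·m/kg
Highest index: aluminum alloy.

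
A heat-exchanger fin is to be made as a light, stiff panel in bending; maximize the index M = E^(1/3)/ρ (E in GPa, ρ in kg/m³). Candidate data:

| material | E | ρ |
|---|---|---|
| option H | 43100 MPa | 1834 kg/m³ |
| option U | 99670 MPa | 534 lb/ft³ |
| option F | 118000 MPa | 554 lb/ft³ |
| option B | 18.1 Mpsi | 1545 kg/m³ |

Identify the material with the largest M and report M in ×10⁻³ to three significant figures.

In SI units:
  option H: E = 43.10 GPa, ρ = 1834 kg/m³
  option U: E = 99.67 GPa, ρ = 8554 kg/m³
  option F: E = 118.0 GPa, ρ = 8874 kg/m³
  option B: E = 124.8 GPa, ρ = 1545 kg/m³
  option B: M = 3.23×10⁻³
  option H: M = 1.91×10⁻³
  option F: M = 0.553×10⁻³
  option U: M = 0.542×10⁻³
Option B has the largest M.

option B, M = 3.23×10⁻³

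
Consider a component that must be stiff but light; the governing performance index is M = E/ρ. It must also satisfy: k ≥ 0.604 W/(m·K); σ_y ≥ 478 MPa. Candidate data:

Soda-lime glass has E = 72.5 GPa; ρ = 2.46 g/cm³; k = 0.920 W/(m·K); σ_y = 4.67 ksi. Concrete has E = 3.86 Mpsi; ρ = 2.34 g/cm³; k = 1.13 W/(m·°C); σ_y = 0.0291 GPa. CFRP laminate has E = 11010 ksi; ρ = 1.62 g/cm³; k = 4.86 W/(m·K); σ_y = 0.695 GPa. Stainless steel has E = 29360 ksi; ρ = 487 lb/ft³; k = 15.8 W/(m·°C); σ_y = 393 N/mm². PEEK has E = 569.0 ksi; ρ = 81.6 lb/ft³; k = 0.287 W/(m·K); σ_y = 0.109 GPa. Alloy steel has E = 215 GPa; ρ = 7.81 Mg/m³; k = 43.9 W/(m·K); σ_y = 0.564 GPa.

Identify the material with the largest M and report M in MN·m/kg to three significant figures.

Screen on constraints: k ≥ 0.604 W/(m·K); σ_y ≥ 478 MPa. Survivors: CFRP laminate, alloy steel.
Putting every candidate on a common basis:
  CFRP laminate: E = 75.91 GPa, ρ = 1620 kg/m³
  alloy steel: E = 215.0 GPa, ρ = 7810 kg/m³
  CFRP laminate: M = 46.9 MN·m/kg
  alloy steel: M = 27.5 MN·m/kg
CFRP laminate ranks first.

CFRP laminate, M = 46.9 MN·m/kg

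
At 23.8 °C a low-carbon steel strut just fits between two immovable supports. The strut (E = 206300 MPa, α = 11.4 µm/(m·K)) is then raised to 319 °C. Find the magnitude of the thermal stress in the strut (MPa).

694 MPa

E = 206300 MPa = 206.3 GPa.
ΔT = 295.2 K. Constrained thermal stress σ = E·α·ΔT = 206.3×10³ MPa × 11.4×10⁻⁶ × 295.2 = 694 MPa (compressive).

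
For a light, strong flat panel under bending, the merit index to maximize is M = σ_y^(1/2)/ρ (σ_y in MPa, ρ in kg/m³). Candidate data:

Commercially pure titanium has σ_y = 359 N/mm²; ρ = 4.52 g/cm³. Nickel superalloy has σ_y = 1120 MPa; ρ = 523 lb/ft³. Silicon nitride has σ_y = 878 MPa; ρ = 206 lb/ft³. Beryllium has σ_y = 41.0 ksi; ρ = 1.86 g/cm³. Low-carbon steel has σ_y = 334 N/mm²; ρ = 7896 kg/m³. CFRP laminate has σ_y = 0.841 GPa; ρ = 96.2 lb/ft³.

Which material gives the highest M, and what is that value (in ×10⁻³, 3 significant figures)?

Putting every candidate on a common basis:
  commercially pure titanium: σ_y = 359.0 MPa, ρ = 4520 kg/m³
  nickel superalloy: σ_y = 1120 MPa, ρ = 8378 kg/m³
  silicon nitride: σ_y = 878.0 MPa, ρ = 3300 kg/m³
  beryllium: σ_y = 282.7 MPa, ρ = 1860 kg/m³
  low-carbon steel: σ_y = 334.0 MPa, ρ = 7896 kg/m³
  CFRP laminate: σ_y = 841.0 MPa, ρ = 1541 kg/m³
  CFRP laminate: M = 18.8×10⁻³
  beryllium: M = 9.04×10⁻³
  silicon nitride: M = 8.98×10⁻³
  commercially pure titanium: M = 4.19×10⁻³
  nickel superalloy: M = 3.99×10⁻³
  low-carbon steel: M = 2.31×10⁻³
CFRP laminate has the largest M.

CFRP laminate, M = 18.8×10⁻³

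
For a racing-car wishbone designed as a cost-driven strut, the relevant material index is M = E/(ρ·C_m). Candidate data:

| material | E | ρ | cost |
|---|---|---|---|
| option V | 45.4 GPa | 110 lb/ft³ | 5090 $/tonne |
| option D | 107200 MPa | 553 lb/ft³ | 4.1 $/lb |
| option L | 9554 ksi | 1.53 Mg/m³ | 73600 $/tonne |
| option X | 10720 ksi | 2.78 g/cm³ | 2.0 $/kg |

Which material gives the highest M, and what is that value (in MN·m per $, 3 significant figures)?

Convert each candidate to consistent units, then evaluate M:
  option V: E = 45.40 GPa, ρ = 1762 kg/m³, cost = 5.090 $/kg
  option D: E = 107.2 GPa, ρ = 8858 kg/m³, cost = 9.039 $/kg
  option L: E = 65.87 GPa, ρ = 1530 kg/m³, cost = 73.60 $/kg
  option X: E = 73.91 GPa, ρ = 2780 kg/m³, cost = 2.000 $/kg
  option X: M = 13.3 MN·m per $
  option V: M = 5.06 MN·m per $
  option D: M = 1.34 MN·m per $
  option L: M = 0.585 MN·m per $
The maximum is for option X.

option X, M = 13.3 MN·m per $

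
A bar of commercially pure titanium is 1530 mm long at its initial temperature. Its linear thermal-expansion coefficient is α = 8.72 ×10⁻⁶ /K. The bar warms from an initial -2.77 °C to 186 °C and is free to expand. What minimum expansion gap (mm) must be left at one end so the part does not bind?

2.52 mm

ΔT = 186 − (-2.77) = 188.8 K.
ΔL = α·L₀·ΔT = 8.72×10⁻⁶ × 1530 mm × 188.8 K = 2.52 mm.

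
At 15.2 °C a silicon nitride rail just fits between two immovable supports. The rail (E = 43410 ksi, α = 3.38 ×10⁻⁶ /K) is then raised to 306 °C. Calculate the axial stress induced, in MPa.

E = 43410 ksi = 299.3 GPa.
ΔT = 290.8 K. Constrained thermal stress σ = E·α·ΔT = 299.3×10³ MPa × 3.38×10⁻⁶ × 290.8 = 294 MPa (compressive).

294 MPa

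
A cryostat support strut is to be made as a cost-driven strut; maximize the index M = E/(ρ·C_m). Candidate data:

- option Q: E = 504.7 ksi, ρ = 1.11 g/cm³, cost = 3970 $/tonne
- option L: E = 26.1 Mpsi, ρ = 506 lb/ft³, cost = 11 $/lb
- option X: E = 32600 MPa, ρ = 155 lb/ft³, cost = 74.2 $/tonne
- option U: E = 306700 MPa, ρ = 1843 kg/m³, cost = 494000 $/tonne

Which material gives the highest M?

option X

After converting to SI:
  option Q: E = 3.480 GPa, ρ = 1110 kg/m³, cost = 3.970 $/kg
  option L: E = 180.0 GPa, ρ = 8105 kg/m³, cost = 24.25 $/kg
  option X: E = 32.60 GPa, ρ = 2483 kg/m³, cost = 0.07420 $/kg
  option U: E = 306.7 GPa, ρ = 1843 kg/m³, cost = 494.0 $/kg
  option X: M = 177 MN·m per $
  option L: M = 0.916 MN·m per $
  option Q: M = 0.790 MN·m per $
  option U: M = 0.337 MN·m per $
Option X has the largest M.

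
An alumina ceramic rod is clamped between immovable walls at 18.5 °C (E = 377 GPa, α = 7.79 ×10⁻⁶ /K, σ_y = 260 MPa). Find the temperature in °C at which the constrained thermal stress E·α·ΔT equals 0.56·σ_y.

68.1 °C

E·α·ΔT = 145.6 MPa ⇒ ΔT = 145.6 / (377.0×10³ × 7.79×10⁻⁶) = 49.58 K.
T = 18.5 + 49.58 = 68.08 °C.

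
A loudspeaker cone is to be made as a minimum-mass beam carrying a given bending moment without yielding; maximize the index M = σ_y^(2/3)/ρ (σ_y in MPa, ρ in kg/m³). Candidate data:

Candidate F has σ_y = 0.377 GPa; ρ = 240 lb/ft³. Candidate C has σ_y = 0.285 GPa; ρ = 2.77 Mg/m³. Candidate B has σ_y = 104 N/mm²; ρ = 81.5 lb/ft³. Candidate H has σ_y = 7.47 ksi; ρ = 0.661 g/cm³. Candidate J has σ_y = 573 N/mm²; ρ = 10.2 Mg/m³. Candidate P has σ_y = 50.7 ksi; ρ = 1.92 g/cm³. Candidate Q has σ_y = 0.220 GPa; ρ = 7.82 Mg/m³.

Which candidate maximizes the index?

Normalizing units and computing the index:
  candidate F: σ_y = 377.0 MPa, ρ = 3844 kg/m³
  candidate C: σ_y = 285.0 MPa, ρ = 2770 kg/m³
  candidate B: σ_y = 104.0 MPa, ρ = 1306 kg/m³
  candidate H: σ_y = 51.50 MPa, ρ = 661.0 kg/m³
  candidate J: σ_y = 573.0 MPa, ρ = 10200 kg/m³
  candidate P: σ_y = 349.6 MPa, ρ = 1920 kg/m³
  candidate Q: σ_y = 220.0 MPa, ρ = 7820 kg/m³
  candidate P: M = 25.8×10⁻³
  candidate H: M = 20.9×10⁻³
  candidate B: M = 16.9×10⁻³
  candidate C: M = 15.6×10⁻³
  candidate F: M = 13.6×10⁻³
  candidate J: M = 6.76×10⁻³
  candidate Q: M = 4.66×10⁻³
The maximum is for candidate P.

candidate P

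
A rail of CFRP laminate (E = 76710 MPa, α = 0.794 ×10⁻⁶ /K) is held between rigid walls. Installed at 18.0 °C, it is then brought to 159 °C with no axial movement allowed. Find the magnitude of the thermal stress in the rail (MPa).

8.59 MPa

E = 76710 MPa = 76.71 GPa.
ΔT = 141.0 K. Constrained thermal stress σ = E·α·ΔT = 76.71×10³ MPa × 0.794×10⁻⁶ × 141.0 = 8.59 MPa (compressive).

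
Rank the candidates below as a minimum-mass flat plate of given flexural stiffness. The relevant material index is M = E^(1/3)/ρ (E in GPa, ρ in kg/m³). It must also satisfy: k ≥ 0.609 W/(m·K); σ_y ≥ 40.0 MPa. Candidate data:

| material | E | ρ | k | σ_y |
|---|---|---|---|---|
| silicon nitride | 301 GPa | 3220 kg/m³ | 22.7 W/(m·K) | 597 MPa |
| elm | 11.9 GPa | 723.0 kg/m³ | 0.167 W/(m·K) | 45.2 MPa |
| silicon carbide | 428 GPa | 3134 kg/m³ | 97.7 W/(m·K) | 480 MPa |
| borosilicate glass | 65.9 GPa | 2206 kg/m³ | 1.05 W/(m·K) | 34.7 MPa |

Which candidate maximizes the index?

Screen on constraints: k ≥ 0.609 W/(m·K); σ_y ≥ 40.0 MPa. Survivors: silicon nitride, silicon carbide.
Computing M directly (units already consistent):
  silicon carbide: M = 2.40×10⁻³
  silicon nitride: M = 2.08×10⁻³
Silicon carbide has the largest M.

silicon carbide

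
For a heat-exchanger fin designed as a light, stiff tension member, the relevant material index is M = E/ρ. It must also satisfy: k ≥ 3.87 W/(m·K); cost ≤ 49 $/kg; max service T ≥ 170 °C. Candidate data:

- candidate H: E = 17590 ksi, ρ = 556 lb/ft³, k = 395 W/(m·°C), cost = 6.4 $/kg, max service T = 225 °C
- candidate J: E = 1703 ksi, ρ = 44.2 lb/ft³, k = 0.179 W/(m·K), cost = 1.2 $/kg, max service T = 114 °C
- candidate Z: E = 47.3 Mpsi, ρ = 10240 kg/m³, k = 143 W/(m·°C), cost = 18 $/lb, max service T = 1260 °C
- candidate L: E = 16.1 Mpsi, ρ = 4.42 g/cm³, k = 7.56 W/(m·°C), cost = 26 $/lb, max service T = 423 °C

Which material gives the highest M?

Screen on constraints: k ≥ 3.87 W/(m·K); cost ≤ 49 $/kg; max service T ≥ 170 °C. Survivors: candidate H, candidate Z.
In SI units:
  candidate H: E = 121.3 GPa, ρ = 8906 kg/m³
  candidate Z: E = 326.1 GPa, ρ = 10240 kg/m³
  candidate Z: M = 31.8 MN·m/kg
  candidate H: M = 13.6 MN·m/kg
Highest index: candidate Z.

candidate Z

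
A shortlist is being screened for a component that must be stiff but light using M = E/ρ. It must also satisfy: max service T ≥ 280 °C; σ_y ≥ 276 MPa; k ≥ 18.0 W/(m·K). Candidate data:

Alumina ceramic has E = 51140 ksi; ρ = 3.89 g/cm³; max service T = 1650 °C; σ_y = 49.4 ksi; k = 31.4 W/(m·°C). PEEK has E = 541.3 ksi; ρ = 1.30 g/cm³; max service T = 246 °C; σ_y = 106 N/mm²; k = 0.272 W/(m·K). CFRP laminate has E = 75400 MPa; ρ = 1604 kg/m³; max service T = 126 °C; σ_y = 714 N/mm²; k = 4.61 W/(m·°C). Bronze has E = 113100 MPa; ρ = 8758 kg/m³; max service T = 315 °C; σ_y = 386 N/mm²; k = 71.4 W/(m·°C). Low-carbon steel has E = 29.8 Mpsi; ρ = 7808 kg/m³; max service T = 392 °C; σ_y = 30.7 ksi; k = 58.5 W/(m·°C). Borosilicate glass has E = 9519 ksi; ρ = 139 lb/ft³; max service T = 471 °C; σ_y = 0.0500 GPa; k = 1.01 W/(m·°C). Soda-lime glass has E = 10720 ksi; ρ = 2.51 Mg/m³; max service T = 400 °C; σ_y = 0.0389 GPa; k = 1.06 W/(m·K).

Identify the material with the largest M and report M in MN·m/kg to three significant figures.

Screen on constraints: max service T ≥ 280 °C; σ_y ≥ 276 MPa; k ≥ 18.0 W/(m·K). Survivors: alumina ceramic, bronze.
Normalizing units and computing the index:
  alumina ceramic: E = 352.6 GPa, ρ = 3890 kg/m³
  bronze: E = 113.1 GPa, ρ = 8758 kg/m³
  alumina ceramic: M = 90.6 MN·m/kg
  bronze: M = 12.9 MN·m/kg
Alumina ceramic ranks first.

alumina ceramic, M = 90.6 MN·m/kg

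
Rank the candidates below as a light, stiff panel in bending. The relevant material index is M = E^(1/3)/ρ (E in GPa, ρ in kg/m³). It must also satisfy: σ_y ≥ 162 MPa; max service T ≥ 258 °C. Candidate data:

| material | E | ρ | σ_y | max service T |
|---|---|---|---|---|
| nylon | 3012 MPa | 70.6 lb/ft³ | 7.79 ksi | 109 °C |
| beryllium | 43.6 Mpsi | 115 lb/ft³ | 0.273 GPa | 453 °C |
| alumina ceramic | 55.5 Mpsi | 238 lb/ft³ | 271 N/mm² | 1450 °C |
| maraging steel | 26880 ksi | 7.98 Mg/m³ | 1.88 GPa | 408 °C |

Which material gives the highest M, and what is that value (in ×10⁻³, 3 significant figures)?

beryllium, M = 3.64×10⁻³

Screen on constraints: σ_y ≥ 162 MPa; max service T ≥ 258 °C. Survivors: beryllium, alumina ceramic, maraging steel.
Normalizing units and computing the index:
  beryllium: E = 300.6 GPa, ρ = 1842 kg/m³
  alumina ceramic: E = 382.7 GPa, ρ = 3812 kg/m³
  maraging steel: E = 185.3 GPa, ρ = 7980 kg/m³
  beryllium: M = 3.64×10⁻³
  alumina ceramic: M = 1.90×10⁻³
  maraging steel: M = 0.714×10⁻³
Highest index: beryllium.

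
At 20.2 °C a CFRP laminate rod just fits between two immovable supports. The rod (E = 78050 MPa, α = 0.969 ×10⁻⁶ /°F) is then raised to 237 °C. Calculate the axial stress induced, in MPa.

E = 78050 MPa = 78.05 GPa.
α = 0.969×10⁻⁶/°F × 9/5 = 1.74×10⁻⁶/K.
ΔT = 216.8 K. Constrained thermal stress σ = E·α·ΔT = 78.05×10³ MPa × 1.74×10⁻⁶ × 216.8 = 29.5 MPa (compressive).

29.5 MPa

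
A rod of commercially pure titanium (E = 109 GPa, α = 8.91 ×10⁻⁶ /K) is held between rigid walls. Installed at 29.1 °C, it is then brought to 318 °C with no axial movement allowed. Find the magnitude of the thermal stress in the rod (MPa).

281 MPa

ΔT = 288.9 K. Constrained thermal stress σ = E·α·ΔT = 109.0×10³ MPa × 8.91×10⁻⁶ × 288.9 = 281 MPa (compressive).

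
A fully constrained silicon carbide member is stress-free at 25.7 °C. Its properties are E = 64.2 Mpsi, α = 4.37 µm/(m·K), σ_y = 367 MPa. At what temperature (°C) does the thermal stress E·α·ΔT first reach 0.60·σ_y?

140 °C

E = 64.2 Mpsi = 442.6 GPa.
E·α·ΔT = 220.2 MPa ⇒ ΔT = 220.2 / (442.6×10³ × 4.37×10⁻⁶) = 113.8 K.
T = 25.7 + 113.8 = 139.5 °C.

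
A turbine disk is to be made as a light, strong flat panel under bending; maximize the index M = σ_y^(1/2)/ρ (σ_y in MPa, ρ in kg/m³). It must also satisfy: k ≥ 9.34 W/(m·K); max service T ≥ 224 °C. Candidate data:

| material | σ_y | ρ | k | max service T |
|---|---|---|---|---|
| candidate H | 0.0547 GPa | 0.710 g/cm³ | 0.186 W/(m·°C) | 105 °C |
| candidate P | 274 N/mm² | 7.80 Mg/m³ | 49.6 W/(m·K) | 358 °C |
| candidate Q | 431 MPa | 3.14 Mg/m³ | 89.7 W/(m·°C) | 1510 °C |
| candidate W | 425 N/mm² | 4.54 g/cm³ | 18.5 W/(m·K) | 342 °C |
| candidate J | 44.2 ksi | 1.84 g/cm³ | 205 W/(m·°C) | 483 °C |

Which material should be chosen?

candidate J

Screen on constraints: k ≥ 9.34 W/(m·K); max service T ≥ 224 °C. Survivors: candidate P, candidate Q, candidate W, candidate J.
Normalizing units and computing the index:
  candidate P: σ_y = 274.0 MPa, ρ = 7800 kg/m³
  candidate Q: σ_y = 431.0 MPa, ρ = 3140 kg/m³
  candidate W: σ_y = 425.0 MPa, ρ = 4540 kg/m³
  candidate J: σ_y = 304.7 MPa, ρ = 1840 kg/m³
  candidate J: M = 9.49×10⁻³
  candidate Q: M = 6.61×10⁻³
  candidate W: M = 4.54×10⁻³
  candidate P: M = 2.12×10⁻³
Candidate J ranks first.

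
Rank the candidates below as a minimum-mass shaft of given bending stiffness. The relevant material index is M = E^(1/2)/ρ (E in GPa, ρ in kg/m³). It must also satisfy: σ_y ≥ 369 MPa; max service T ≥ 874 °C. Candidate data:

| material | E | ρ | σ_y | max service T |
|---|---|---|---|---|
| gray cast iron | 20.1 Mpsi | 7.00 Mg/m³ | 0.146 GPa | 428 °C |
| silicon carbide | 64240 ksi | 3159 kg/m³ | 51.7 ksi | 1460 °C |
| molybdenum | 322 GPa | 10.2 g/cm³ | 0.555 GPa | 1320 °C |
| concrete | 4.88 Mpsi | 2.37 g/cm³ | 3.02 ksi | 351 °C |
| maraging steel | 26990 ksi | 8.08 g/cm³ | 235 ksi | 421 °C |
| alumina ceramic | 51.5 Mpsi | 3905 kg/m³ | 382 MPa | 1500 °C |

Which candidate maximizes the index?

Screen on constraints: σ_y ≥ 369 MPa; max service T ≥ 874 °C. Survivors: molybdenum, alumina ceramic.
Normalizing units and computing the index:
  molybdenum: E = 322.0 GPa, ρ = 10200 kg/m³
  alumina ceramic: E = 355.1 GPa, ρ = 3905 kg/m³
  alumina ceramic: M = 4.83×10⁻³
  molybdenum: M = 1.76×10⁻³
Alumina ceramic has the largest M.

alumina ceramic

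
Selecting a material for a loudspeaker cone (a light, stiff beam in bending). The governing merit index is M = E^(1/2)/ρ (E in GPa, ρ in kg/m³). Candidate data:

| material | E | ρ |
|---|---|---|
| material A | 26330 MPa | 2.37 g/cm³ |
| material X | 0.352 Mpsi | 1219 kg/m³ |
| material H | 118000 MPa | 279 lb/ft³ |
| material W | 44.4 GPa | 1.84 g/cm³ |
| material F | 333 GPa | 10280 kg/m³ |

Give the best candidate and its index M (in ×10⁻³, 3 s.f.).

material W, M = 3.62×10⁻³

In SI units:
  material A: E = 26.33 GPa, ρ = 2370 kg/m³
  material X: E = 2.427 GPa, ρ = 1219 kg/m³
  material H: E = 118.0 GPa, ρ = 4469 kg/m³
  material W: E = 44.40 GPa, ρ = 1840 kg/m³
  material F: E = 333.0 GPa, ρ = 10280 kg/m³
  material W: M = 3.62×10⁻³
  material H: M = 2.43×10⁻³
  material A: M = 2.17×10⁻³
  material F: M = 1.78×10⁻³
  material X: M = 1.28×10⁻³
Material W ranks first.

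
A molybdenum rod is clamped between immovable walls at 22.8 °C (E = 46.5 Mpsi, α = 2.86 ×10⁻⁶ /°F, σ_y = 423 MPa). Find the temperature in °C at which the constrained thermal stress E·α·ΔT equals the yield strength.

E = 46.5 Mpsi = 320.6 GPa.
α = 2.86×10⁻⁶/°F × 9/5 = 5.15×10⁻⁶/K.
E·α·ΔT = 423.0 MPa ⇒ ΔT = 423.0 / (320.6×10³ × 5.15×10⁻⁶) = 256.3 K.
T = 22.8 + 256.3 = 279.1 °C.

279 °C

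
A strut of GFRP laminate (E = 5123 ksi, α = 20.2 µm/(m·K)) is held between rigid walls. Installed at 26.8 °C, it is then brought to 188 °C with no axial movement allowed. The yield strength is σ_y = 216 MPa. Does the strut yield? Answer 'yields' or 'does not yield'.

does not yield

E = 5123 ksi = 35.32 GPa.
ΔT = 161.2 K. Constrained thermal stress σ = E·α·ΔT = 35.32×10³ MPa × 20.2×10⁻⁶ × 161.2 = 115 MPa (compressive).
Compare to σ_y = 216 MPa: σ < σ_y, so it does not yield.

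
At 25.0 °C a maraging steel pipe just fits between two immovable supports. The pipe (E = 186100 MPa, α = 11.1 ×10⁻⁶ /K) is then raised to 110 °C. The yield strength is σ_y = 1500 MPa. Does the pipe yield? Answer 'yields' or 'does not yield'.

does not yield

E = 186100 MPa = 186.1 GPa.
ΔT = 85.00 K. Constrained thermal stress σ = E·α·ΔT = 186.1×10³ MPa × 11.1×10⁻⁶ × 85.00 = 176 MPa (compressive).
Compare to σ_y = 1500 MPa: σ < σ_y, so it does not yield.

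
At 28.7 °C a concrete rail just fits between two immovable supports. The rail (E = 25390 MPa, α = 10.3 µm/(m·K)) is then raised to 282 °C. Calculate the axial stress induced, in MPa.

E = 25390 MPa = 25.39 GPa.
ΔT = 253.3 K. Constrained thermal stress σ = E·α·ΔT = 25.39×10³ MPa × 10.3×10⁻⁶ × 253.3 = 66.2 MPa (compressive).

66.2 MPa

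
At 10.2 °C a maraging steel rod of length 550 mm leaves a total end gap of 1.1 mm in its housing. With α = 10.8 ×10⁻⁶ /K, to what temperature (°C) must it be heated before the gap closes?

α·L₀·ΔT = 1.1 mm ⇒ ΔT = 1.1 / (10.8×10⁻⁶ × 550.0) = 185.2 K.
T = 10.2 + 185.2 = 195.4 °C.

195 °C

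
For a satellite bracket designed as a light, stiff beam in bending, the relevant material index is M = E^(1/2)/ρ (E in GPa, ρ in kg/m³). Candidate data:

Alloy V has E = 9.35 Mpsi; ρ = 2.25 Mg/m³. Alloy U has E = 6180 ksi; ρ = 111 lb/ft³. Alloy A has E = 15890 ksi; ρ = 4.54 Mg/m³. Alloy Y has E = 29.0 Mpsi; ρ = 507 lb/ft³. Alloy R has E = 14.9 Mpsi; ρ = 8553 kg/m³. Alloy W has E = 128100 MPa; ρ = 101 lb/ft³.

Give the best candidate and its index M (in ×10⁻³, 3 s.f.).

alloy W, M = 7.00×10⁻³

Putting every candidate on a common basis:
  alloy V: E = 64.47 GPa, ρ = 2250 kg/m³
  alloy U: E = 42.61 GPa, ρ = 1778 kg/m³
  alloy A: E = 109.6 GPa, ρ = 4540 kg/m³
  alloy Y: E = 199.9 GPa, ρ = 8121 kg/m³
  alloy R: E = 102.7 GPa, ρ = 8553 kg/m³
  alloy W: E = 128.1 GPa, ρ = 1618 kg/m³
  alloy W: M = 7.00×10⁻³
  alloy U: M = 3.67×10⁻³
  alloy V: M = 3.57×10⁻³
  alloy A: M = 2.31×10⁻³
  alloy Y: M = 1.74×10⁻³
  alloy R: M = 1.19×10⁻³
Alloy W has the largest M.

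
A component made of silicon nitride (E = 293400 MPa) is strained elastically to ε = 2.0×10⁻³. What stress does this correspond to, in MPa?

587 MPa

E = 293400 MPa = 293.4 GPa.
σ = E·ε = 293400 MPa × 2.0×10⁻³ = 587 MPa.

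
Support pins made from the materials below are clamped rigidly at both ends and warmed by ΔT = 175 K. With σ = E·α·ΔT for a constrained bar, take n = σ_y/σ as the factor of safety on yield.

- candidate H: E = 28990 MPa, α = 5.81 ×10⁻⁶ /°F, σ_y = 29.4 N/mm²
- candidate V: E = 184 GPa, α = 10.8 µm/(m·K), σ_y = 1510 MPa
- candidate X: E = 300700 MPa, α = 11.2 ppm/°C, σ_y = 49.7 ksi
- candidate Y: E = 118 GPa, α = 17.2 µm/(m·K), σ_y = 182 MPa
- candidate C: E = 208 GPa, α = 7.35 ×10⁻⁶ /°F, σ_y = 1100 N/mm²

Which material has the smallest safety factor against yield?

candidate Y

Per material, after unit conversion:
  candidate H: E = 28.99, α = 10.5, σ_y = 29.40 → σ = 53.1 MPa, n = 0.554
  candidate V: E = 184.0, α = 10.8, σ_y = 1510 → σ = 348 MPa, n = 4.34
  candidate X: E = 300.7, α = 11.2, σ_y = 342.7 → σ = 589 MPa, n = 0.581
  candidate Y: E = 118.0, α = 17.2, σ_y = 182.0 → σ = 355 MPa, n = 0.512
  candidate C: E = 208.0, α = 13.2, σ_y = 1100 → σ = 482 MPa, n = 2.28
Smallest n: candidate Y with n = 0.512.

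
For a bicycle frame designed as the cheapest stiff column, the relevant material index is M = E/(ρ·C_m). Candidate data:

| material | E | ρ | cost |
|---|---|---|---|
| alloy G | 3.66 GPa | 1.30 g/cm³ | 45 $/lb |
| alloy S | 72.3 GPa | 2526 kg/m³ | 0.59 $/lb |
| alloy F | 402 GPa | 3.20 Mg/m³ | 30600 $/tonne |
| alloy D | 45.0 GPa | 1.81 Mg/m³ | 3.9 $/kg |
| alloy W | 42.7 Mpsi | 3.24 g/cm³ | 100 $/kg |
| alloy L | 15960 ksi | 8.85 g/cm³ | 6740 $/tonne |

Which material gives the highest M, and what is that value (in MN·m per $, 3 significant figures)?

alloy S, M = 22.0 MN·m per $

Convert each candidate to consistent units, then evaluate M:
  alloy G: E = 3.660 GPa, ρ = 1300 kg/m³, cost = 99.21 $/kg
  alloy S: E = 72.30 GPa, ρ = 2526 kg/m³, cost = 1.301 $/kg
  alloy F: E = 402.0 GPa, ρ = 3200 kg/m³, cost = 30.60 $/kg
  alloy D: E = 45.00 GPa, ρ = 1810 kg/m³, cost = 3.900 $/kg
  alloy W: E = 294.4 GPa, ρ = 3240 kg/m³, cost = 100.0 $/kg
  alloy L: E = 110.0 GPa, ρ = 8850 kg/m³, cost = 6.740 $/kg
  alloy S: M = 22.0 MN·m per $
  alloy D: M = 6.37 MN·m per $
  alloy F: M = 4.11 MN·m per $
  alloy L: M = 1.84 MN·m per $
  alloy W: M = 0.909 MN·m per $
  alloy G: M = 0.0284 MN·m per $
Alloy S ranks first.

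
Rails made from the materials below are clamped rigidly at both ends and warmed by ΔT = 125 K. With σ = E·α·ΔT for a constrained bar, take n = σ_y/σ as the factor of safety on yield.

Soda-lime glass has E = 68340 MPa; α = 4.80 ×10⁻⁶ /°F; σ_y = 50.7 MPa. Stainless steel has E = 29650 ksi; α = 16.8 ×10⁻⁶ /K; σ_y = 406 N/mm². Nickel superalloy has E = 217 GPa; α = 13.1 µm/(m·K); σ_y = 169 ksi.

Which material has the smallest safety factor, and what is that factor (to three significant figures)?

soda-lime glass, n = 0.687

With everything in SI (GPa, ×10⁻⁶/K, MPa):
  soda-lime glass: E = 68.34, α = 8.64, σ_y = 50.70 → σ = 73.8 MPa, n = 0.687
  stainless steel: E = 204.4, α = 16.8, σ_y = 406.0 → σ = 429 MPa, n = 0.946
  nickel superalloy: E = 217.0, α = 13.1, σ_y = 1165 → σ = 355 MPa, n = 3.28
The minimum is soda-lime glass at n = 0.687.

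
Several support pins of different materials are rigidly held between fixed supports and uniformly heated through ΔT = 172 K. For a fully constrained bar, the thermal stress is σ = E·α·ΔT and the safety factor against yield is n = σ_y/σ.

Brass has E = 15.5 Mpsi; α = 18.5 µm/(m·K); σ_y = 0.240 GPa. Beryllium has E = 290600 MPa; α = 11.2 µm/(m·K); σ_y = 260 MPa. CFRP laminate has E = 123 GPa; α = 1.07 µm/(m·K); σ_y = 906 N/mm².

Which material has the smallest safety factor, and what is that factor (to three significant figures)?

Per material, after unit conversion:
  brass: E = 106.9, α = 18.5, σ_y = 240.0 → σ = 340 MPa, n = 0.706
  beryllium: E = 290.6, α = 11.2, σ_y = 260.0 → σ = 560 MPa, n = 0.464
  CFRP laminate: E = 123.0, α = 1.07, σ_y = 906.0 → σ = 22.6 MPa, n = 40.0
The minimum is beryllium at n = 0.464.

beryllium, n = 0.464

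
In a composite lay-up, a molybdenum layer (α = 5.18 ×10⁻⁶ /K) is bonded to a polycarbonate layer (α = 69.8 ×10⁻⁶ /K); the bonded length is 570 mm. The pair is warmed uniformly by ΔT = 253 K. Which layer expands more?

polycarbonate

α(molybdenum) = 5.18×10⁻⁶/K vs α(polycarbonate) = 69.8×10⁻⁶/K.
Higher α expands more for the same ΔT: polycarbonate.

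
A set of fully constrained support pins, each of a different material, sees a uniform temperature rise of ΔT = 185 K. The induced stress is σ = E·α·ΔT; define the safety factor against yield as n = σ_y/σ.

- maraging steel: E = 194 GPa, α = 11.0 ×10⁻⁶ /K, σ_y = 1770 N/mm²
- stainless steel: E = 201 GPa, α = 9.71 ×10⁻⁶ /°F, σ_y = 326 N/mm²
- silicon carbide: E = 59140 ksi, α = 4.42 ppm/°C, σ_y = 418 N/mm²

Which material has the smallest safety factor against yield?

With everything in SI (GPa, ×10⁻⁶/K, MPa):
  maraging steel: E = 194.0, α = 11.0, σ_y = 1770 → σ = 395 MPa, n = 4.48
  stainless steel: E = 201.0, α = 17.5, σ_y = 326.0 → σ = 650 MPa, n = 0.502
  silicon carbide: E = 407.8, α = 4.42, σ_y = 418.0 → σ = 333 MPa, n = 1.25
Smallest n: stainless steel with n = 0.502.

stainless steel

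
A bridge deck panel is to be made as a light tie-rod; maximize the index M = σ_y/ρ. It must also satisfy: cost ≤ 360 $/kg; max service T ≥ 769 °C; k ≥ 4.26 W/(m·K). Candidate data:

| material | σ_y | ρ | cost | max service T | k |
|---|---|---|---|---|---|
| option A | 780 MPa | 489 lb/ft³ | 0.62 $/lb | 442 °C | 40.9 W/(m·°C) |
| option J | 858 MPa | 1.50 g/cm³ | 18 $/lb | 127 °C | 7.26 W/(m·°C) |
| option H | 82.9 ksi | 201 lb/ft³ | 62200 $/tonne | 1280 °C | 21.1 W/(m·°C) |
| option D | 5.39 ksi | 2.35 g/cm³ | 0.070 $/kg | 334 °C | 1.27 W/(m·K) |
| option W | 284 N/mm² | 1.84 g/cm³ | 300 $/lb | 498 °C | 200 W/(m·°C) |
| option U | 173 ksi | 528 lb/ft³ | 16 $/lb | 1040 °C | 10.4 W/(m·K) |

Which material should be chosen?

option H

Screen on constraints: cost ≤ 360 $/kg; max service T ≥ 769 °C; k ≥ 4.26 W/(m·K). Survivors: option H, option U.
Convert each candidate to consistent units, then evaluate M:
  option H: σ_y = 571.6 MPa, ρ = 3220 kg/m³
  option U: σ_y = 1193 MPa, ρ = 8458 kg/m³
  option H: M = 178 kN·m/kg
  option U: M = 141 kN·m/kg
Option H ranks first.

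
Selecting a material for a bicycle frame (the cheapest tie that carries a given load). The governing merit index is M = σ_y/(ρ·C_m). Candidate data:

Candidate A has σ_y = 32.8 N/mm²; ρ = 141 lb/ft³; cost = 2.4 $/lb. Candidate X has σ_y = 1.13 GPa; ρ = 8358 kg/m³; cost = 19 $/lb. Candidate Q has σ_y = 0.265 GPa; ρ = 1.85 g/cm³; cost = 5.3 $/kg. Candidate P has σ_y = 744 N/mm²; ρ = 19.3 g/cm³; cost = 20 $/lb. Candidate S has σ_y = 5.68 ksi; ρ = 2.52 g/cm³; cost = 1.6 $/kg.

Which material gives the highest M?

Convert each candidate to consistent units, then evaluate M:
  candidate A: σ_y = 32.80 MPa, ρ = 2259 kg/m³, cost = 5.291 $/kg
  candidate X: σ_y = 1130 MPa, ρ = 8358 kg/m³, cost = 41.89 $/kg
  candidate Q: σ_y = 265.0 MPa, ρ = 1850 kg/m³, cost = 5.300 $/kg
  candidate P: σ_y = 744.0 MPa, ρ = 19300 kg/m³, cost = 44.09 $/kg
  candidate S: σ_y = 39.16 MPa, ρ = 2520 kg/m³, cost = 1.600 $/kg
  candidate Q: M = 27.0 kN·m per $
  candidate S: M = 9.71 kN·m per $
  candidate X: M = 3.23 kN·m per $
  candidate A: M = 2.74 kN·m per $
  candidate P: M = 0.874 kN·m per $
Highest index: candidate Q.

candidate Q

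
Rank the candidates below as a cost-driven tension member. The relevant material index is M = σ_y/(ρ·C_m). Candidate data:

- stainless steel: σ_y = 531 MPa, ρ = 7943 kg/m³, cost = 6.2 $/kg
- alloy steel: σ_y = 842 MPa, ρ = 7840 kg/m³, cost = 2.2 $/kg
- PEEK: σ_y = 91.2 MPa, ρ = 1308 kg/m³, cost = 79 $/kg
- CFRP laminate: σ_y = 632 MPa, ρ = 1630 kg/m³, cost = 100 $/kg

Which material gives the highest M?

Per-candidate index values:
  alloy steel: M = 48.8 kN·m per $
  stainless steel: M = 10.8 kN·m per $
  CFRP laminate: M = 3.88 kN·m per $
  PEEK: M = 0.883 kN·m per $
Highest index: alloy steel.

alloy steel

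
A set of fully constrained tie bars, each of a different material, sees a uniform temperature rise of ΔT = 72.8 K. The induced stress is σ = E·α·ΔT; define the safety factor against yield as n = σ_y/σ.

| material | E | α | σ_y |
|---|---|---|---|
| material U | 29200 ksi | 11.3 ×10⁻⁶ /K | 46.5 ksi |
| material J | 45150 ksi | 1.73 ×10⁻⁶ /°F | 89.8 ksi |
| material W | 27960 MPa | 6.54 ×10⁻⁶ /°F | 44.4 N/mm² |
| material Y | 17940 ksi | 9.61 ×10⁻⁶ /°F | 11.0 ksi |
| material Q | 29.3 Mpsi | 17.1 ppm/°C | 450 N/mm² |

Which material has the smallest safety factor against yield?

material Y

Converting E to GPa, α to ×10⁻⁶/K, σ_y to MPa, then σ and n for each:
  material U: E = 201.3, α = 11.3, σ_y = 320.6 → σ = 166 MPa, n = 1.94
  material J: E = 311.3, α = 3.11, σ_y = 619.1 → σ = 70.6 MPa, n = 8.77
  material W: E = 27.96, α = 11.8, σ_y = 44.40 → σ = 24.0 MPa, n = 1.85
  material Y: E = 123.7, α = 17.3, σ_y = 75.84 → σ = 156 MPa, n = 0.487
  material Q: E = 202.0, α = 17.1, σ_y = 450.0 → σ = 251 MPa, n = 1.79
Material Y has the lowest safety factor, n = 0.487.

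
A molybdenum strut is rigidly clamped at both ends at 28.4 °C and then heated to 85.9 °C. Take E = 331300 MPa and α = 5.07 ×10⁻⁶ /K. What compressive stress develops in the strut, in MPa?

96.6 MPa

E = 331300 MPa = 331.3 GPa.
ΔT = 57.50 K. Constrained thermal stress σ = E·α·ΔT = 331.3×10³ MPa × 5.07×10⁻⁶ × 57.50 = 96.6 MPa (compressive).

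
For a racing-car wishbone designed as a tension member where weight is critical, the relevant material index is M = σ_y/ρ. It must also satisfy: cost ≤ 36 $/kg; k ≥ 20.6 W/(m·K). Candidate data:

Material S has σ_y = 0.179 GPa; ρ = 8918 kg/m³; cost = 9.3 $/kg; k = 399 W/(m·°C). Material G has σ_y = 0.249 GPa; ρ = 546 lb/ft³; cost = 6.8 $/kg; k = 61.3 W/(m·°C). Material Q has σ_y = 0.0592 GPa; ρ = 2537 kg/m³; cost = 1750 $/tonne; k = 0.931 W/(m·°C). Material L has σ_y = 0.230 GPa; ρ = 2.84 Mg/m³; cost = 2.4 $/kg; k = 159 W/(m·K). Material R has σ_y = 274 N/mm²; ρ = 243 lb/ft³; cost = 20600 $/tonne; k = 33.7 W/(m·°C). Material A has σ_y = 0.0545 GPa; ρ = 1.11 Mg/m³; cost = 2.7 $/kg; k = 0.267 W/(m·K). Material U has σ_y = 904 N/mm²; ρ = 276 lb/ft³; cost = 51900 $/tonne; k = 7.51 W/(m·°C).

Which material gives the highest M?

material L

Screen on constraints: cost ≤ 36 $/kg; k ≥ 20.6 W/(m·K). Survivors: material S, material G, material L, material R.
Convert each candidate to consistent units, then evaluate M:
  material S: σ_y = 179.0 MPa, ρ = 8918 kg/m³
  material G: σ_y = 249.0 MPa, ρ = 8746 kg/m³
  material L: σ_y = 230.0 MPa, ρ = 2840 kg/m³
  material R: σ_y = 274.0 MPa, ρ = 3892 kg/m³
  material L: M = 81.0 kN·m/kg
  material R: M = 70.4 kN·m/kg
  material G: M = 28.5 kN·m/kg
  material S: M = 20.1 kN·m/kg
Material L ranks first.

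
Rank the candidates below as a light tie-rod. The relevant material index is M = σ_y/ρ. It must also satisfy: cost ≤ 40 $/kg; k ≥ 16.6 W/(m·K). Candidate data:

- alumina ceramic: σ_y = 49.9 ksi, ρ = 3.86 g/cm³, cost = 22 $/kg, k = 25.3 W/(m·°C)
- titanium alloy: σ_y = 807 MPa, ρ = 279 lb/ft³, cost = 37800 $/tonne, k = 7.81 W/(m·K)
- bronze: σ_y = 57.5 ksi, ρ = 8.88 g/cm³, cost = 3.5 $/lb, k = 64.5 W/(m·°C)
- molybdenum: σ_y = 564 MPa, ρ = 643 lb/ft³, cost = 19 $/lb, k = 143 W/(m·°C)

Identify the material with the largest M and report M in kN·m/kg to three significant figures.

alumina ceramic, M = 89.1 kN·m/kg

Screen on constraints: cost ≤ 40 $/kg; k ≥ 16.6 W/(m·K). Survivors: alumina ceramic, bronze.
Putting every candidate on a common basis:
  alumina ceramic: σ_y = 344.0 MPa, ρ = 3860 kg/m³
  bronze: σ_y = 396.4 MPa, ρ = 8880 kg/m³
  alumina ceramic: M = 89.1 kN·m/kg
  bronze: M = 44.6 kN·m/kg
Highest index: alumina ceramic.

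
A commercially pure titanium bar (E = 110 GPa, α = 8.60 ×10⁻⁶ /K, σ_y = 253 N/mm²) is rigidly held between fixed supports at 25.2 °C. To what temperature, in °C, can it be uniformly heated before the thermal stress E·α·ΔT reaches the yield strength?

σ_y = 253 N/mm² = 253.0 MPa.
E·α·ΔT = 253.0 MPa ⇒ ΔT = 253.0 / (110.0×10³ × 8.60×10⁻⁶) = 267.4 K.
T = 25.2 + 267.4 = 292.6 °C.

293 °C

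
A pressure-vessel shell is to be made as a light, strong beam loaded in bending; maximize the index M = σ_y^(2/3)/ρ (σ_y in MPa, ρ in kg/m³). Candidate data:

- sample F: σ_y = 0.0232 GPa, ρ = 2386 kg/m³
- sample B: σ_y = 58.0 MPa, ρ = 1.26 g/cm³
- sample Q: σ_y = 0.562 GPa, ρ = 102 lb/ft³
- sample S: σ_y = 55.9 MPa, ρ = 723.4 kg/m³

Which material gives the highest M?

In SI units:
  sample F: σ_y = 23.20 MPa, ρ = 2386 kg/m³
  sample B: σ_y = 58.00 MPa, ρ = 1260 kg/m³
  sample Q: σ_y = 562.0 MPa, ρ = 1634 kg/m³
  sample S: σ_y = 55.90 MPa, ρ = 723.4 kg/m³
  sample Q: M = 41.7×10⁻³
  sample S: M = 20.2×10⁻³
  sample B: M = 11.9×10⁻³
  sample F: M = 3.41×10⁻³
Sample Q has the largest M.

sample Q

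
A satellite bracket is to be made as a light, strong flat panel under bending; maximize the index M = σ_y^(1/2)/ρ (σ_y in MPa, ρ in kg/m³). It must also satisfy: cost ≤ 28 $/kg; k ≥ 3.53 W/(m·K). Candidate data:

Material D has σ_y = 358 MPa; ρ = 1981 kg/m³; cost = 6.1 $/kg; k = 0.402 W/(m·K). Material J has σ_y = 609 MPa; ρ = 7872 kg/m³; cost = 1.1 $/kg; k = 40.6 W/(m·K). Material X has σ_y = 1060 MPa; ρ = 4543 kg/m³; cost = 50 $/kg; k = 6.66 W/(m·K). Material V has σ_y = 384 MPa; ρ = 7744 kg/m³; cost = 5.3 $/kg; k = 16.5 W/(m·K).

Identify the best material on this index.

Screen on constraints: cost ≤ 28 $/kg; k ≥ 3.53 W/(m·K). Survivors: material J, material V.
Per-candidate index values:
  material J: M = 3.13×10⁻³
  material V: M = 2.53×10⁻³
The maximum is for material J.

material J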